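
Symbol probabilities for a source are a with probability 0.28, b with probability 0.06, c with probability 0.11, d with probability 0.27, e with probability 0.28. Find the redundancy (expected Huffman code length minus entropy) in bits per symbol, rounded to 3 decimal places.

0.038 bits

Entropy H = −Σ p log₂ p ≈ 2.1323 bits.
Huffman merges: 3/50+11/100→17/100; 17/100+27/100→11/25; 7/25+7/25→14/25; 11/25+14/25→1. L = 217/100 ≈ 2.1700.
L − H = 2.1700 − 2.1323 = 0.038 bits.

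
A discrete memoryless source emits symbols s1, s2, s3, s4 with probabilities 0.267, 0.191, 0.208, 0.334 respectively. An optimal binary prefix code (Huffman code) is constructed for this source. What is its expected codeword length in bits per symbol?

2 bits/symbol

Repeatedly combine the two least-probable nodes; the expected code length is the sum of the merged weights.
merge 191/1000 + 26/125 → 399/1000
merge 267/1000 + 167/500 → 601/1000
merge 399/1000 + 601/1000 → 1
L = 399/1000 + 601/1000 + 1 = 2 bits/symbol.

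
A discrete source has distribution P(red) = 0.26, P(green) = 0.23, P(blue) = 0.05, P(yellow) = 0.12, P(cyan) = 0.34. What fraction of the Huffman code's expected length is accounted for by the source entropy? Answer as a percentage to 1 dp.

97.0%

Entropy H = −Σ p log₂ p ≈ 2.1053 bits.
Huffman merges: 1/20+3/25→17/100; 17/100+23/100→2/5; 13/50+17/50→3/5; 2/5+3/5→1. L = 217/100 ≈ 2.1700.
Efficiency = H/L = 2.1053/2.1700 = 97.0%.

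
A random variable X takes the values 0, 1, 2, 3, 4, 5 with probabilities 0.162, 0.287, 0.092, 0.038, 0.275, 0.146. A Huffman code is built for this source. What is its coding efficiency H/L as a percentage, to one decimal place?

Entropy H = −Σ p log₂ p ≈ 2.3557 bits.
Huffman merges: 19/500+23/250→13/100; 13/100+73/500→69/250; 81/500+11/40→437/1000; 69/250+287/1000→563/1000; 437/1000+563/1000→1. L = 1203/500 ≈ 2.4060.
Efficiency = H/L = 2.3557/2.4060 = 97.9%.

97.9%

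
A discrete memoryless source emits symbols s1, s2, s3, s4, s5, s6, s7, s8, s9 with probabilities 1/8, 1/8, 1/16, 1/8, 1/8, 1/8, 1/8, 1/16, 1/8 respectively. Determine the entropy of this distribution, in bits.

Each probability is a power of 1/2, so log₂(1/p) is an integer.
H = Σ p·log₂(1/p) = 1/8·3 + 1/8·3 + 1/16·4 + 1/8·3 + 1/8·3 + 1/8·3 + 1/8·3 + 1/16·4 + 1/8·3 = 3.125 bits.

3.125 bits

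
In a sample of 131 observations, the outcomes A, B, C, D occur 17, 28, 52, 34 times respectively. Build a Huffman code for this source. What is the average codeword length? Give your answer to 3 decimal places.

Probabilities are the counts divided by 131.
Repeatedly combine the two least-probable nodes; the expected code length is the sum of the merged weights.
merge 17/131 + 28/131 → 45/131
merge 34/131 + 45/131 → 79/131
merge 52/131 + 79/131 → 1
L = 45/131 + 79/131 + 1 = 255/131 ≈ 1.947 bits/symbol.

1.947 bits/symbol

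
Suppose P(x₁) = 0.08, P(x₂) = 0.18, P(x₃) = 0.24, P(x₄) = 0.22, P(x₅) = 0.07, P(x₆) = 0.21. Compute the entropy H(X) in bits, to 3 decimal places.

2.453 bits

H = −Σ pᵢ log₂ pᵢ.
−0.08·log₂(0.08) = 0.2915
−0.18·log₂(0.18) = 0.4453
−0.24·log₂(0.24) = 0.4941
−0.22·log₂(0.22) = 0.4806
−0.07·log₂(0.07) = 0.2686
−0.21·log₂(0.21) = 0.4728
Sum ≈ 2.4529 → 2.453 bits.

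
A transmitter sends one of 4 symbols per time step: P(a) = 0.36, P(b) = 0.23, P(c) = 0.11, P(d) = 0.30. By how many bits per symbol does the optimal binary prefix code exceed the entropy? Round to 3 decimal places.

0.090 bits

Entropy H = −Σ p log₂ p ≈ 1.8897 bits.
Huffman merges: 11/100+23/100→17/50; 3/10+17/50→16/25; 9/25+16/25→1. L = 99/50 ≈ 1.9800.
L − H = 1.9800 − 1.8897 = 0.090 bits.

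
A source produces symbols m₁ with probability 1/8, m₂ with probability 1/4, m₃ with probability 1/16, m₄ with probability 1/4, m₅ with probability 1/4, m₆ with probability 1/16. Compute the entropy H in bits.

2.375 bits

Each probability is a power of 1/2, so log₂(1/p) is an integer.
H = Σ p·log₂(1/p) = 1/8·3 + 1/4·2 + 1/16·4 + 1/4·2 + 1/4·2 + 1/16·4 = 2.375 bits.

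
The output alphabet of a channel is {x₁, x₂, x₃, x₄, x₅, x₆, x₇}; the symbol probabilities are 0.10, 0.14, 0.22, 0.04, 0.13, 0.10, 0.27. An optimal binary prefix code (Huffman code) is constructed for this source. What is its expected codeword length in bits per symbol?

2.65 bits/symbol

Repeatedly combine the two least-probable nodes; the expected code length is the sum of the merged weights.
merge 1/25 + 1/10 → 7/50
merge 1/10 + 13/100 → 23/100
merge 7/50 + 7/50 → 7/25
merge 11/50 + 23/100 → 9/20
merge 27/100 + 7/25 → 11/20
merge 9/20 + 11/20 → 1
L = 7/50 + 23/100 + 7/25 + 9/20 + 11/20 + 1 = 53/20 = 2.65 bits/symbol.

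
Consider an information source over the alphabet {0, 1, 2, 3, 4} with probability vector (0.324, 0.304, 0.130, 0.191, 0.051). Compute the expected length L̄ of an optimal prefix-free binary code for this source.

Repeatedly combine the two least-probable nodes; the expected code length is the sum of the merged weights.
merge 51/1000 + 13/100 → 181/1000
merge 181/1000 + 191/1000 → 93/250
merge 38/125 + 81/250 → 157/250
merge 93/250 + 157/250 → 1
L = 181/1000 + 93/250 + 157/250 + 1 = 2181/1000 = 2.181 bits/symbol.

2.181 bits/symbol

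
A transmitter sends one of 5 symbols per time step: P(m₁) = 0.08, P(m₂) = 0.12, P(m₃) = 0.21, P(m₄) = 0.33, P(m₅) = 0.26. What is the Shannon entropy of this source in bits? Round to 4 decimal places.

2.1645 bits

H = −Σ pᵢ log₂ pᵢ.
−0.08·log₂(0.08) = 0.2915
−0.12·log₂(0.12) = 0.3671
−0.21·log₂(0.21) = 0.4728
−0.33·log₂(0.33) = 0.5278
−0.26·log₂(0.26) = 0.5053
Sum ≈ 2.1645 → 2.1645 bits.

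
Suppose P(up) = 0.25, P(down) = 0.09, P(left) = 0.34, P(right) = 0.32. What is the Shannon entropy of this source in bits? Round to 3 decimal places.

1.868 bits

H = −Σ pᵢ log₂ pᵢ.
−0.25·log₂(0.25) = 0.5000
−0.09·log₂(0.09) = 0.3127
−0.34·log₂(0.34) = 0.5292
−0.32·log₂(0.32) = 0.5260
Sum ≈ 1.8679 → 1.868 bits.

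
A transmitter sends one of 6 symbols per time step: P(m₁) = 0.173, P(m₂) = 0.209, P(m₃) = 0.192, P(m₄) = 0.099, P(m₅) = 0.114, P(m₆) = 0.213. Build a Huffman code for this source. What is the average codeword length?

Repeatedly combine the two least-probable nodes; the expected code length is the sum of the merged weights.
merge 99/1000 + 57/500 → 213/1000
merge 173/1000 + 24/125 → 73/200
merge 209/1000 + 213/1000 → 211/500
merge 213/1000 + 73/200 → 289/500
merge 211/500 + 289/500 → 1
L = 213/1000 + 73/200 + 211/500 + 289/500 + 1 = 1289/500 = 2.578 bits/symbol.

2.578 bits/symbol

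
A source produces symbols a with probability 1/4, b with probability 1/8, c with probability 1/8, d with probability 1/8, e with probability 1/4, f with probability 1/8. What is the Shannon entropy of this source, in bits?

2.5 bits

Each probability is a power of 1/2, so log₂(1/p) is an integer.
H = Σ p·log₂(1/p) = 1/4·2 + 1/8·3 + 1/8·3 + 1/8·3 + 1/4·2 + 1/8·3 = 2.5 bits.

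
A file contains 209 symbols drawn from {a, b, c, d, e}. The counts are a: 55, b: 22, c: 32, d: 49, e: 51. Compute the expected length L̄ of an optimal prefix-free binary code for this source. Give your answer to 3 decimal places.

Probabilities are the counts divided by 209.
Repeatedly combine the two least-probable nodes; the expected code length is the sum of the merged weights.
merge 2/19 + 32/209 → 54/209
merge 49/209 + 51/209 → 100/209
merge 54/209 + 5/19 → 109/209
merge 100/209 + 109/209 → 1
L = 54/209 + 100/209 + 109/209 + 1 = 472/209 ≈ 2.258 bits/symbol.

2.258 bits/symbol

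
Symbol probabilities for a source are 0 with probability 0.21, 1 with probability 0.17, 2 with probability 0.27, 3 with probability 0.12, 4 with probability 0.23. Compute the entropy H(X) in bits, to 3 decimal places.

H = −Σ pᵢ log₂ pᵢ.
−0.21·log₂(0.21) = 0.4728
−0.17·log₂(0.17) = 0.4346
−0.27·log₂(0.27) = 0.5100
−0.12·log₂(0.12) = 0.3671
−0.23·log₂(0.23) = 0.4877
Sum ≈ 2.2722 → 2.272 bits.

2.272 bits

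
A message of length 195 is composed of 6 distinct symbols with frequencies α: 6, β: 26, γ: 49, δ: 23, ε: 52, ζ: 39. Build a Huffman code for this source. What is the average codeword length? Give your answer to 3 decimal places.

2.431 bits/symbol

Probabilities are the counts divided by 195.
Repeatedly combine the two least-probable nodes; the expected code length is the sum of the merged weights.
merge 2/65 + 23/195 → 29/195
merge 2/15 + 29/195 → 11/39
merge 1/5 + 49/195 → 88/195
merge 4/15 + 11/39 → 107/195
merge 88/195 + 107/195 → 1
L = 29/195 + 11/39 + 88/195 + 107/195 + 1 = 158/65 ≈ 2.431 bits/symbol.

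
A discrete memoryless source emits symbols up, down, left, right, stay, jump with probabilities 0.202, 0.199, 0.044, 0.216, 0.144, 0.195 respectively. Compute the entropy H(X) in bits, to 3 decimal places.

2.468 bits

H = −Σ pᵢ log₂ pᵢ.
−0.202·log₂(0.202) = 0.4661
−0.199·log₂(0.199) = 0.4635
−0.044·log₂(0.044) = 0.1983
−0.216·log₂(0.216) = 0.4776
−0.144·log₂(0.144) = 0.4026
−0.195·log₂(0.195) = 0.4599
Sum ≈ 2.4680 → 2.468 bits.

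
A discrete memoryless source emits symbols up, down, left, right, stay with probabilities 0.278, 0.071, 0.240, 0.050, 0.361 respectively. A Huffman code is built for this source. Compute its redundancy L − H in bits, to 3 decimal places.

Entropy H = −Σ p log₂ p ≈ 2.0252 bits.
Huffman merges: 1/20+71/1000→121/1000; 121/1000+6/25→361/1000; 139/500+361/1000→639/1000; 361/1000+639/1000→1. L = 2121/1000 ≈ 2.1210.
L − H = 2.1210 − 2.0252 = 0.096 bits.

0.096 bits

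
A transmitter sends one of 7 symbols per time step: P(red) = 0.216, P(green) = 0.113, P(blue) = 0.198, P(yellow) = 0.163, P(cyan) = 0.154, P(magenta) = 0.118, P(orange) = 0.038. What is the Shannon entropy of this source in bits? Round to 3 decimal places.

2.681 bits

H = −Σ pᵢ log₂ pᵢ.
−0.216·log₂(0.216) = 0.4776
−0.113·log₂(0.113) = 0.3555
−0.198·log₂(0.198) = 0.4626
−0.163·log₂(0.163) = 0.4266
−0.154·log₂(0.154) = 0.4156
−0.118·log₂(0.118) = 0.3638
−0.038·log₂(0.038) = 0.1793
Sum ≈ 2.6809 → 2.681 bits.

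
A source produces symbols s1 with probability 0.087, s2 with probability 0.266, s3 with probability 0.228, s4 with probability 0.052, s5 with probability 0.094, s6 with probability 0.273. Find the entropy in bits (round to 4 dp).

2.3548 bits

H = −Σ pᵢ log₂ pᵢ.
−0.087·log₂(0.087) = 0.3065
−0.266·log₂(0.266) = 0.5082
−0.228·log₂(0.228) = 0.4863
−0.052·log₂(0.052) = 0.2218
−0.094·log₂(0.094) = 0.3207
−0.273·log₂(0.273) = 0.5113
Sum ≈ 2.3548 → 2.3548 bits.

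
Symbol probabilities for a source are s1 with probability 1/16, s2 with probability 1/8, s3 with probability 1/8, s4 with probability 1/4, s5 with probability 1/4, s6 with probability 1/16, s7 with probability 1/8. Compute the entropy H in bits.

Each probability is a power of 1/2, so log₂(1/p) is an integer.
H = Σ p·log₂(1/p) = 1/16·4 + 1/8·3 + 1/8·3 + 1/4·2 + 1/4·2 + 1/16·4 + 1/8·3 = 2.625 bits.

2.625 bits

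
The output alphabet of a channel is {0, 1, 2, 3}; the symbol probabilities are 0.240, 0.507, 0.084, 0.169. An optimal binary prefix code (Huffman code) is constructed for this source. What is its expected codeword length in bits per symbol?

1.746 bits/symbol

Repeatedly combine the two least-probable nodes; the expected code length is the sum of the merged weights.
merge 21/250 + 169/1000 → 253/1000
merge 6/25 + 253/1000 → 493/1000
merge 493/1000 + 507/1000 → 1
L = 253/1000 + 493/1000 + 1 = 873/500 = 1.746 bits/symbol.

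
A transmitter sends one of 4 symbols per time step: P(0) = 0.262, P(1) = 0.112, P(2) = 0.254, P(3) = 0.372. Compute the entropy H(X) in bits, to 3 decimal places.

1.893 bits

H = −Σ pᵢ log₂ pᵢ.
−0.262·log₂(0.262) = 0.5063
−0.112·log₂(0.112) = 0.3537
−0.254·log₂(0.254) = 0.5022
−0.372·log₂(0.372) = 0.5307
Sum ≈ 1.8929 → 1.893 bits.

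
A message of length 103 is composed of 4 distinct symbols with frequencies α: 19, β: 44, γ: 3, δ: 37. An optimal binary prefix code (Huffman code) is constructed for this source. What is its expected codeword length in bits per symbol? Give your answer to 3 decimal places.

Probabilities are the counts divided by 103.
Repeatedly combine the two least-probable nodes; the expected code length is the sum of the merged weights.
merge 3/103 + 19/103 → 22/103
merge 22/103 + 37/103 → 59/103
merge 44/103 + 59/103 → 1
L = 22/103 + 59/103 + 1 = 184/103 ≈ 1.786 bits/symbol.

1.786 bits/symbol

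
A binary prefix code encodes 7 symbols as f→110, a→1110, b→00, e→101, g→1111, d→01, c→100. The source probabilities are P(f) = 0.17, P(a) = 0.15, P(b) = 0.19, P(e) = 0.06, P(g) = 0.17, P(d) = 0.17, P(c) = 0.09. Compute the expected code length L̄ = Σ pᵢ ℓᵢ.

L̄ = Σ pᵢ·ℓᵢ = 0.17·3 + 0.15·4 + 0.19·2 + 0.06·3 + 0.17·4 + 0.17·2 + 0.09·3 = 2.96 bits/symbol.

2.96 bits/symbol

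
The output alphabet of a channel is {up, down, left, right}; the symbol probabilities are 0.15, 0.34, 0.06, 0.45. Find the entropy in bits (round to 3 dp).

1.702 bits

H = −Σ pᵢ log₂ pᵢ.
−0.15·log₂(0.15) = 0.4105
−0.34·log₂(0.34) = 0.5292
−0.06·log₂(0.06) = 0.2435
−0.45·log₂(0.45) = 0.5184
Sum ≈ 1.7017 → 1.702 bits.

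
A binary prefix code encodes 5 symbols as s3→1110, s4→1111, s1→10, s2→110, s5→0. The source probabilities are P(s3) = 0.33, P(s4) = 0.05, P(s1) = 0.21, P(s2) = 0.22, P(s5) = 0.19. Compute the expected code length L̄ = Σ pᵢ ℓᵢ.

L̄ = Σ pᵢ·ℓᵢ = 0.33·4 + 0.05·4 + 0.21·2 + 0.22·3 + 0.19·1 = 2.79 bits/symbol.

2.79 bits/symbol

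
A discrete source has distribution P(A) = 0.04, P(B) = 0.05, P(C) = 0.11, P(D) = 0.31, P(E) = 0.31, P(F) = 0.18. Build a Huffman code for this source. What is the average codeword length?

Repeatedly combine the two least-probable nodes; the expected code length is the sum of the merged weights.
merge 1/25 + 1/20 → 9/100
merge 9/100 + 11/100 → 1/5
merge 9/50 + 1/5 → 19/50
merge 31/100 + 31/100 → 31/50
merge 19/50 + 31/50 → 1
L = 9/100 + 1/5 + 19/50 + 31/50 + 1 = 229/100 = 2.29 bits/symbol.

2.29 bits/symbol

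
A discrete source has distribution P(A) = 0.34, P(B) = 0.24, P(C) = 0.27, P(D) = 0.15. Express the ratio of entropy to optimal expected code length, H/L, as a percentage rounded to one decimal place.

97.2%

Entropy H = −Σ p log₂ p ≈ 1.9439 bits.
Huffman merges: 3/20+6/25→39/100; 27/100+17/50→61/100; 39/100+61/100→1. L = 2 ≈ 2.0000.
Efficiency = H/L = 1.9439/2.0000 = 97.2%.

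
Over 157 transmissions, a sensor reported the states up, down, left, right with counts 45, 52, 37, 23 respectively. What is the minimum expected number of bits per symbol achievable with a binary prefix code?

Probabilities are the counts divided by 157.
Repeatedly combine the two least-probable nodes; the expected code length is the sum of the merged weights.
merge 23/157 + 37/157 → 60/157
merge 45/157 + 52/157 → 97/157
merge 60/157 + 97/157 → 1
L = 60/157 + 97/157 + 1 = 2 bits/symbol.

2 bits/symbol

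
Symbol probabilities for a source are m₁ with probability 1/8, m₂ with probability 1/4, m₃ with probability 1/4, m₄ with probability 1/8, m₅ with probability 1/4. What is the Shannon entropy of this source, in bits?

Each probability is a power of 1/2, so log₂(1/p) is an integer.
H = Σ p·log₂(1/p) = 1/8·3 + 1/4·2 + 1/4·2 + 1/8·3 + 1/4·2 = 2.25 bits.

2.25 bits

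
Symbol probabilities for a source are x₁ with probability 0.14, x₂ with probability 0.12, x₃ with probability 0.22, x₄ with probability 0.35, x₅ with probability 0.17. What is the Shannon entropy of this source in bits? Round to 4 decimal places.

2.2094 bits

H = −Σ pᵢ log₂ pᵢ.
−0.14·log₂(0.14) = 0.3971
−0.12·log₂(0.12) = 0.3671
−0.22·log₂(0.22) = 0.4806
−0.35·log₂(0.35) = 0.5301
−0.17·log₂(0.17) = 0.4346
Sum ≈ 2.2094 → 2.2094 bits.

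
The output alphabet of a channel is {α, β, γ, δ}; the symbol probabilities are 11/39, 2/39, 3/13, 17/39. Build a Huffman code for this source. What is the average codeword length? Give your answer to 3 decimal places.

Repeatedly combine the two least-probable nodes; the expected code length is the sum of the merged weights.
merge 2/39 + 3/13 → 11/39
merge 11/39 + 11/39 → 22/39
merge 17/39 + 22/39 → 1
L = 11/39 + 22/39 + 1 = 24/13 ≈ 1.846 bits/symbol.

1.846 bits/symbol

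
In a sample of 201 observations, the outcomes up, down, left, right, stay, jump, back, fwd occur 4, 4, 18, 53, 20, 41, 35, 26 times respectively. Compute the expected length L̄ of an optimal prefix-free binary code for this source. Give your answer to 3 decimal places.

Probabilities are the counts divided by 201.
Repeatedly combine the two least-probable nodes; the expected code length is the sum of the merged weights.
merge 4/201 + 4/201 → 8/201
merge 8/201 + 6/67 → 26/201
merge 20/201 + 26/201 → 46/201
merge 26/201 + 35/201 → 61/201
merge 41/201 + 46/201 → 29/67
merge 53/201 + 61/201 → 38/67
merge 29/67 + 38/67 → 1
L = 8/201 + 26/201 + 46/201 + 61/201 + 29/67 + 38/67 + 1 = 181/67 ≈ 2.701 bits/symbol.

2.701 bits/symbol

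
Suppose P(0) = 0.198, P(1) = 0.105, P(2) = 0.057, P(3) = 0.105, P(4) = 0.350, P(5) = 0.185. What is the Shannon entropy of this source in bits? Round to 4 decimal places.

2.3615 bits

H = −Σ pᵢ log₂ pᵢ.
−0.198·log₂(0.198) = 0.4626
−0.105·log₂(0.105) = 0.3414
−0.057·log₂(0.057) = 0.2356
−0.105·log₂(0.105) = 0.3414
−0.350·log₂(0.350) = 0.5301
−0.185·log₂(0.185) = 0.4504
Sum ≈ 2.3615 → 2.3615 bits.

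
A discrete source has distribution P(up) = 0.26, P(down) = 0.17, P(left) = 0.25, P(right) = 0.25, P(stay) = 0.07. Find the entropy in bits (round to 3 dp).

2.208 bits

H = −Σ pᵢ log₂ pᵢ.
−0.26·log₂(0.26) = 0.5053
−0.17·log₂(0.17) = 0.4346
−0.25·log₂(0.25) = 0.5000
−0.25·log₂(0.25) = 0.5000
−0.07·log₂(0.07) = 0.2686
Sum ≈ 2.2084 → 2.208 bits.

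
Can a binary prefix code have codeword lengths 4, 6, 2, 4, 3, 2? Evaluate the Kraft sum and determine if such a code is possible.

With common denominator 2^6 = 64: Σ 2^(−ℓᵢ) = 4/64 + 1/64 + 16/64 + 4/64 + 8/64 + 16/64 = 49/64 = 0.765625.
Kraft's inequality requires Σ ≤ 1; here Σ = 0.765625 ≤ 1, so such a prefix code exists.

0.765625; yes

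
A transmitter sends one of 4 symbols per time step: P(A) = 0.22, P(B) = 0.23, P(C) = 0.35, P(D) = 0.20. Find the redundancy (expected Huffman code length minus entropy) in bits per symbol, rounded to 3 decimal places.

Entropy H = −Σ p log₂ p ≈ 1.9627 bits.
Huffman merges: 1/5+11/50→21/50; 23/100+7/20→29/50; 21/50+29/50→1. L = 2 ≈ 2.0000.
L − H = 2.0000 − 1.9627 = 0.037 bits.

0.037 bits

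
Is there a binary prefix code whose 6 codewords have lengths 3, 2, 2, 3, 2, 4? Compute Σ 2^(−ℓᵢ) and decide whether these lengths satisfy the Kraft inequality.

With common denominator 2^4 = 16: Σ 2^(−ℓᵢ) = 2/16 + 4/16 + 4/16 + 2/16 + 4/16 + 1/16 = 17/16 = 1.0625.
Kraft's inequality requires Σ ≤ 1; here Σ = 1.0625 > 1, so no such prefix code exists.

1.0625; no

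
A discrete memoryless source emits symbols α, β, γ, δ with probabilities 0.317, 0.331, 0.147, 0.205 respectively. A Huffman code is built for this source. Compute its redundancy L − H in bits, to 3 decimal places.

0.071 bits

Entropy H = −Σ p log₂ p ≈ 1.9287 bits.
Huffman merges: 147/1000+41/200→44/125; 317/1000+331/1000→81/125; 44/125+81/125→1. L = 2 ≈ 2.0000.
L − H = 2.0000 − 1.9287 = 0.071 bits.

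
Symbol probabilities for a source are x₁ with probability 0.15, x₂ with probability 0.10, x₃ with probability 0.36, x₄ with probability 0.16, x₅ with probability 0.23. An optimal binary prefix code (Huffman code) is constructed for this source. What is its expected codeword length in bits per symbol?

2.25 bits/symbol

Repeatedly combine the two least-probable nodes; the expected code length is the sum of the merged weights.
merge 1/10 + 3/20 → 1/4
merge 4/25 + 23/100 → 39/100
merge 1/4 + 9/25 → 61/100
merge 39/100 + 61/100 → 1
L = 1/4 + 39/100 + 61/100 + 1 = 9/4 = 2.25 bits/symbol.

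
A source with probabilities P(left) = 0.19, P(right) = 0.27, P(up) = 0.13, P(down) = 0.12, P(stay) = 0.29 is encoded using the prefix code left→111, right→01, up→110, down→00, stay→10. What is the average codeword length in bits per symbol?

L̄ = Σ pᵢ·ℓᵢ = 0.19·3 + 0.27·2 + 0.13·3 + 0.12·2 + 0.29·2 = 2.32 bits/symbol.

2.32 bits/symbol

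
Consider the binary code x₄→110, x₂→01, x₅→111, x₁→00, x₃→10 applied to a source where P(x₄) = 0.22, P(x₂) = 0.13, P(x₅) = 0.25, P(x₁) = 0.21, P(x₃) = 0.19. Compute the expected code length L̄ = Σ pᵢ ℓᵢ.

L̄ = Σ pᵢ·ℓᵢ = 0.22·3 + 0.13·2 + 0.25·3 + 0.21·2 + 0.19·2 = 2.47 bits/symbol.

2.47 bits/symbol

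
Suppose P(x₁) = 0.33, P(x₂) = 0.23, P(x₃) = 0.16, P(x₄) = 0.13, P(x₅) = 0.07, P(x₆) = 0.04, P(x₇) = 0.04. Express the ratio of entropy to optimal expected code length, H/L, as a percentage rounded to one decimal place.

98.1%

Entropy H = −Σ p log₂ p ≈ 2.4612 bits.
Huffman merges: 1/25+1/25→2/25; 7/100+2/25→3/20; 13/100+3/20→7/25; 4/25+23/100→39/100; 7/25+33/100→61/100; 39/100+61/100→1. L = 251/100 ≈ 2.5100.
Efficiency = H/L = 2.4612/2.5100 = 98.1%.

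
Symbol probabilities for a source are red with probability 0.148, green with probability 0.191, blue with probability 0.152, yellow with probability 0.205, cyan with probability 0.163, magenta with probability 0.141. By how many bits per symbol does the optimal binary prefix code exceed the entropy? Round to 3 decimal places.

0.033 bits

Entropy H = −Σ p log₂ p ≈ 2.5710 bits.
Huffman merges: 141/1000+37/250→289/1000; 19/125+163/1000→63/200; 191/1000+41/200→99/250; 289/1000+63/200→151/250; 99/250+151/250→1. L = 651/250 ≈ 2.6040.
L − H = 2.6040 − 2.5710 = 0.033 bits.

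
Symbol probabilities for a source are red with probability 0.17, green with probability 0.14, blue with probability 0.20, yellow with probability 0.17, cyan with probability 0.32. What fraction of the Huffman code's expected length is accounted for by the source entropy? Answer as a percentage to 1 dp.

97.7%

Entropy H = −Σ p log₂ p ≈ 2.2567 bits.
Huffman merges: 7/50+17/100→31/100; 17/100+1/5→37/100; 31/100+8/25→63/100; 37/100+63/100→1. L = 231/100 ≈ 2.3100.
Efficiency = H/L = 2.2567/2.3100 = 97.7%.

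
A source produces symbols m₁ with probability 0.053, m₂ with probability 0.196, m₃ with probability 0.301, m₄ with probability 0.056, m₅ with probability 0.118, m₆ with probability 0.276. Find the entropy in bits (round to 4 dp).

H = −Σ pᵢ log₂ pᵢ.
−0.053·log₂(0.053) = 0.2246
−0.196·log₂(0.196) = 0.4608
−0.301·log₂(0.301) = 0.5214
−0.056·log₂(0.056) = 0.2329
−0.118·log₂(0.118) = 0.3638
−0.276·log₂(0.276) = 0.5126
Sum ≈ 2.3161 → 2.3161 bits.

2.3161 bits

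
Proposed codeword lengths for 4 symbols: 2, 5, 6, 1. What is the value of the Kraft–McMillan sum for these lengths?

0.796875

With common denominator 2^6 = 64: Σ 2^(−ℓᵢ) = 16/64 + 2/64 + 1/64 + 32/64 = 51/64 = 0.796875.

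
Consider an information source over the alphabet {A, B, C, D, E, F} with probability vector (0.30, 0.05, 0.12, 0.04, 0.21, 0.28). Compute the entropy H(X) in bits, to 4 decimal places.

2.2771 bits

H = −Σ pᵢ log₂ pᵢ.
−0.30·log₂(0.30) = 0.5211
−0.05·log₂(0.05) = 0.2161
−0.12·log₂(0.12) = 0.3671
−0.04·log₂(0.04) = 0.1858
−0.21·log₂(0.21) = 0.4728
−0.28·log₂(0.28) = 0.5142
Sum ≈ 2.2771 → 2.2771 bits.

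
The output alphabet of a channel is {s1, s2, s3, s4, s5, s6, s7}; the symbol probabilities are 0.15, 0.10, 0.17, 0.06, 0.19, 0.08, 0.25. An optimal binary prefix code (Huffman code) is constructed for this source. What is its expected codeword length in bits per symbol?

2.7 bits/symbol

Repeatedly combine the two least-probable nodes; the expected code length is the sum of the merged weights.
merge 3/50 + 2/25 → 7/50
merge 1/10 + 7/50 → 6/25
merge 3/20 + 17/100 → 8/25
merge 19/100 + 6/25 → 43/100
merge 1/4 + 8/25 → 57/100
merge 43/100 + 57/100 → 1
L = 7/50 + 6/25 + 8/25 + 43/100 + 57/100 + 1 = 27/10 = 2.7 bits/symbol.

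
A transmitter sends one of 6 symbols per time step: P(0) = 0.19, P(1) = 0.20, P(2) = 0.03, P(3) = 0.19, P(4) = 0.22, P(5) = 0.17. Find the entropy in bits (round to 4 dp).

H = −Σ pᵢ log₂ pᵢ.
−0.19·log₂(0.19) = 0.4552
−0.20·log₂(0.20) = 0.4644
−0.03·log₂(0.03) = 0.1518
−0.19·log₂(0.19) = 0.4552
−0.22·log₂(0.22) = 0.4806
−0.17·log₂(0.17) = 0.4346
Sum ≈ 2.4418 → 2.4418 bits.

2.4418 bits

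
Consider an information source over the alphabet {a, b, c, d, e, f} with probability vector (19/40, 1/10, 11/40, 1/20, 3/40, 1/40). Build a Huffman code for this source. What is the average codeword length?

Repeatedly combine the two least-probable nodes; the expected code length is the sum of the merged weights.
merge 1/40 + 1/20 → 3/40
merge 3/40 + 3/40 → 3/20
merge 1/10 + 3/20 → 1/4
merge 1/4 + 11/40 → 21/40
merge 19/40 + 21/40 → 1
L = 3/40 + 3/20 + 1/4 + 21/40 + 1 = 2 bits/symbol.

2 bits/symbol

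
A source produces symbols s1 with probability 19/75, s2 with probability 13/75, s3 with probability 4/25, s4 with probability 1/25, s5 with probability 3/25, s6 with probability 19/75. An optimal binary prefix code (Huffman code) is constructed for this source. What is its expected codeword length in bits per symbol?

2.48 bits/symbol

Repeatedly combine the two least-probable nodes; the expected code length is the sum of the merged weights.
merge 1/25 + 3/25 → 4/25
merge 4/25 + 4/25 → 8/25
merge 13/75 + 19/75 → 32/75
merge 19/75 + 8/25 → 43/75
merge 32/75 + 43/75 → 1
L = 4/25 + 8/25 + 32/75 + 43/75 + 1 = 62/25 = 2.48 bits/symbol.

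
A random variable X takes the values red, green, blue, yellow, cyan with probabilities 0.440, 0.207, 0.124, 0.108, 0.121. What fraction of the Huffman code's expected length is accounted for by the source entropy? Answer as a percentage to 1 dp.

98.1%

Entropy H = −Σ p log₂ p ≈ 2.0804 bits.
Huffman merges: 27/250+121/1000→229/1000; 31/250+207/1000→331/1000; 229/1000+331/1000→14/25; 11/25+14/25→1. L = 53/25 ≈ 2.1200.
Efficiency = H/L = 2.0804/2.1200 = 98.1%.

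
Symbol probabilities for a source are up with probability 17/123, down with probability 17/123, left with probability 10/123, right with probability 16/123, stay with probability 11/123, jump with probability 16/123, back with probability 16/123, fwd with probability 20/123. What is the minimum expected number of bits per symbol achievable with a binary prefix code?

3 bits/symbol

Repeatedly combine the two least-probable nodes; the expected code length is the sum of the merged weights.
merge 10/123 + 11/123 → 7/41
merge 16/123 + 16/123 → 32/123
merge 16/123 + 17/123 → 11/41
merge 17/123 + 20/123 → 37/123
merge 7/41 + 32/123 → 53/123
merge 11/41 + 37/123 → 70/123
merge 53/123 + 70/123 → 1
L = 7/41 + 32/123 + 11/41 + 37/123 + 53/123 + 70/123 + 1 = 3 bits/symbol.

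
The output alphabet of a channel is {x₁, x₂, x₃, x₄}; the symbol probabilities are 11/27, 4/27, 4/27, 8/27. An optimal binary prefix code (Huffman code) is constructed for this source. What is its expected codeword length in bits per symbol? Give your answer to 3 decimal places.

Repeatedly combine the two least-probable nodes; the expected code length is the sum of the merged weights.
merge 4/27 + 4/27 → 8/27
merge 8/27 + 8/27 → 16/27
merge 11/27 + 16/27 → 1
L = 8/27 + 16/27 + 1 = 17/9 ≈ 1.889 bits/symbol.

1.889 bits/symbol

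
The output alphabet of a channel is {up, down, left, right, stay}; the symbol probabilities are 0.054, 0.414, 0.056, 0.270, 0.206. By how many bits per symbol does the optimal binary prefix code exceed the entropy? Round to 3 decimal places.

0.045 bits

Entropy H = −Σ p log₂ p ≈ 1.9665 bits.
Huffman merges: 27/500+7/125→11/100; 11/100+103/500→79/250; 27/100+79/250→293/500; 207/500+293/500→1. L = 503/250 ≈ 2.0120.
L − H = 2.0120 − 1.9665 = 0.045 bits.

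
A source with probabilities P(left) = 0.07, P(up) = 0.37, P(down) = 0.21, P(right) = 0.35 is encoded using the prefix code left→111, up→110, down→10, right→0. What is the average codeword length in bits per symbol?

2.09 bits/symbol

L̄ = Σ pᵢ·ℓᵢ = 0.07·3 + 0.37·3 + 0.21·2 + 0.35·1 = 2.09 bits/symbol.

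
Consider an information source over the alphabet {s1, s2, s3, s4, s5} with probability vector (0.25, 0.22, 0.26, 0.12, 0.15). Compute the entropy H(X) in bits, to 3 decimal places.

2.263 bits

H = −Σ pᵢ log₂ pᵢ.
−0.25·log₂(0.25) = 0.5000
−0.22·log₂(0.22) = 0.4806
−0.26·log₂(0.26) = 0.5053
−0.12·log₂(0.12) = 0.3671
−0.15·log₂(0.15) = 0.4105
Sum ≈ 2.2635 → 2.263 bits.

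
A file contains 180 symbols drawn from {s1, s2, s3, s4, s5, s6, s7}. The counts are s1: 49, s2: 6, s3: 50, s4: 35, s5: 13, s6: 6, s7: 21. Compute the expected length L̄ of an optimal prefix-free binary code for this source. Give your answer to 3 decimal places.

2.461 bits/symbol

Probabilities are the counts divided by 180.
Repeatedly combine the two least-probable nodes; the expected code length is the sum of the merged weights.
merge 1/30 + 1/30 → 1/15
merge 1/15 + 13/180 → 5/36
merge 7/60 + 5/36 → 23/90
merge 7/36 + 23/90 → 9/20
merge 49/180 + 5/18 → 11/20
merge 9/20 + 11/20 → 1
L = 1/15 + 5/36 + 23/90 + 9/20 + 11/20 + 1 = 443/180 ≈ 2.461 bits/symbol.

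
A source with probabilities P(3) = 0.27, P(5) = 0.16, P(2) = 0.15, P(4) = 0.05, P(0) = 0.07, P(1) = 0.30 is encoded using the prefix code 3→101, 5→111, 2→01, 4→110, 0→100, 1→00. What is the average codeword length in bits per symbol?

2.55 bits/symbol

L̄ = Σ pᵢ·ℓᵢ = 0.27·3 + 0.16·3 + 0.15·2 + 0.05·3 + 0.07·3 + 0.30·2 = 2.55 bits/symbol.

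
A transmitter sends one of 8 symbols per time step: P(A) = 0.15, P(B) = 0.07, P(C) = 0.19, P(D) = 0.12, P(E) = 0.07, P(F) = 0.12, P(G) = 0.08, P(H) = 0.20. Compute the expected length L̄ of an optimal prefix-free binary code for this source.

2.94 bits/symbol

Repeatedly combine the two least-probable nodes; the expected code length is the sum of the merged weights.
merge 7/100 + 7/100 → 7/50
merge 2/25 + 3/25 → 1/5
merge 3/25 + 7/50 → 13/50
merge 3/20 + 19/100 → 17/50
merge 1/5 + 1/5 → 2/5
merge 13/50 + 17/50 → 3/5
merge 2/5 + 3/5 → 1
L = 7/50 + 1/5 + 13/50 + 17/50 + 2/5 + 3/5 + 1 = 147/50 = 2.94 bits/symbol.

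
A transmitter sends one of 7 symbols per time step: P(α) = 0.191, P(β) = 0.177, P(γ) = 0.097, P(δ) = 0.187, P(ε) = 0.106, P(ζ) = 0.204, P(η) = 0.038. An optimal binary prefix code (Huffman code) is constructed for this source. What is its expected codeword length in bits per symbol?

2.74 bits/symbol

Repeatedly combine the two least-probable nodes; the expected code length is the sum of the merged weights.
merge 19/500 + 97/1000 → 27/200
merge 53/500 + 27/200 → 241/1000
merge 177/1000 + 187/1000 → 91/250
merge 191/1000 + 51/250 → 79/200
merge 241/1000 + 91/250 → 121/200
merge 79/200 + 121/200 → 1
L = 27/200 + 241/1000 + 91/250 + 79/200 + 121/200 + 1 = 137/50 = 2.74 bits/symbol.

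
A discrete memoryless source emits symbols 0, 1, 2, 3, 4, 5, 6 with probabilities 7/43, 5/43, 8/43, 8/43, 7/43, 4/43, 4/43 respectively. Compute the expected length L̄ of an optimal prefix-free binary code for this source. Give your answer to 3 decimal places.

2.814 bits/symbol

Repeatedly combine the two least-probable nodes; the expected code length is the sum of the merged weights.
merge 4/43 + 4/43 → 8/43
merge 5/43 + 7/43 → 12/43
merge 7/43 + 8/43 → 15/43
merge 8/43 + 8/43 → 16/43
merge 12/43 + 15/43 → 27/43
merge 16/43 + 27/43 → 1
L = 8/43 + 12/43 + 15/43 + 16/43 + 27/43 + 1 = 121/43 ≈ 2.814 bits/symbol.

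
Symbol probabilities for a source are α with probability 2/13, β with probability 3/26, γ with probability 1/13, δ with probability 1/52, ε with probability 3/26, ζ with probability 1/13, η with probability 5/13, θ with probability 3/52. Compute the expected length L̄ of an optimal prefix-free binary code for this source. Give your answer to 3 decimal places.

2.654 bits/symbol

Repeatedly combine the two least-probable nodes; the expected code length is the sum of the merged weights.
merge 1/52 + 3/52 → 1/13
merge 1/13 + 1/13 → 2/13
merge 1/13 + 3/26 → 5/26
merge 3/26 + 2/13 → 7/26
merge 2/13 + 5/26 → 9/26
merge 7/26 + 9/26 → 8/13
merge 5/13 + 8/13 → 1
L = 1/13 + 2/13 + 5/26 + 7/26 + 9/26 + 8/13 + 1 = 69/26 ≈ 2.654 bits/symbol.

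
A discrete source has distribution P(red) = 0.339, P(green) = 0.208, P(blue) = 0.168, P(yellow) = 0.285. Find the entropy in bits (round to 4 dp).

1.9487 bits

H = −Σ pᵢ log₂ pᵢ.
−0.339·log₂(0.339) = 0.5291
−0.208·log₂(0.208) = 0.4712
−0.168·log₂(0.168) = 0.4323
−0.285·log₂(0.285) = 0.5161
Sum ≈ 1.9487 → 1.9487 bits.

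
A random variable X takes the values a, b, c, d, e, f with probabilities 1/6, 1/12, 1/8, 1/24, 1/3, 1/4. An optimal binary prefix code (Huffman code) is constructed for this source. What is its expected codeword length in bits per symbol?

2.375 bits/symbol

Repeatedly combine the two least-probable nodes; the expected code length is the sum of the merged weights.
merge 1/24 + 1/12 → 1/8
merge 1/8 + 1/8 → 1/4
merge 1/6 + 1/4 → 5/12
merge 1/4 + 1/3 → 7/12
merge 5/12 + 7/12 → 1
L = 1/8 + 1/4 + 5/12 + 7/12 + 1 = 19/8 = 2.375 bits/symbol.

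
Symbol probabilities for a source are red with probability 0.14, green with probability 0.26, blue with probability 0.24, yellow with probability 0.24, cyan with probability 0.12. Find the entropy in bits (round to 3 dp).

H = −Σ pᵢ log₂ pᵢ.
−0.14·log₂(0.14) = 0.3971
−0.26·log₂(0.26) = 0.5053
−0.24·log₂(0.24) = 0.4941
−0.24·log₂(0.24) = 0.4941
−0.12·log₂(0.12) = 0.3671
Sum ≈ 2.2577 → 2.258 bits.

2.258 bits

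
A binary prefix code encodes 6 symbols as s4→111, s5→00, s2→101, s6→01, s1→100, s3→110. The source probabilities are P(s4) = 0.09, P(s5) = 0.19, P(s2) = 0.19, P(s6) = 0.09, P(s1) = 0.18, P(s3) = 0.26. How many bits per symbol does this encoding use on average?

L̄ = Σ pᵢ·ℓᵢ = 0.09·3 + 0.19·2 + 0.19·3 + 0.09·2 + 0.18·3 + 0.26·3 = 2.72 bits/symbol.

2.72 bits/symbol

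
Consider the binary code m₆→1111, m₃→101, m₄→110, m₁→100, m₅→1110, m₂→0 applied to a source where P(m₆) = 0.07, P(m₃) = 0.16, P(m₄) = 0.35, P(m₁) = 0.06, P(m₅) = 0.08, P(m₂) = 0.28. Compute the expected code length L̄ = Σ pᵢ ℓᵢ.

L̄ = Σ pᵢ·ℓᵢ = 0.07·4 + 0.16·3 + 0.35·3 + 0.06·3 + 0.08·4 + 0.28·1 = 2.59 bits/symbol.

2.59 bits/symbol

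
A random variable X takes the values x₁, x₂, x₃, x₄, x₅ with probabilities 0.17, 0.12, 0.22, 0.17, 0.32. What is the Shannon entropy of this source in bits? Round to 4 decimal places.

H = −Σ pᵢ log₂ pᵢ.
−0.17·log₂(0.17) = 0.4346
−0.12·log₂(0.12) = 0.3671
−0.22·log₂(0.22) = 0.4806
−0.17·log₂(0.17) = 0.4346
−0.32·log₂(0.32) = 0.5260
Sum ≈ 2.2428 → 2.2428 bits.

2.2428 bits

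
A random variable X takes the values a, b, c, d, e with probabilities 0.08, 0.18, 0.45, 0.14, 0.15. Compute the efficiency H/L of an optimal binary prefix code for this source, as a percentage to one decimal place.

Entropy H = −Σ p log₂ p ≈ 2.0629 bits.
Huffman merges: 2/25+7/50→11/50; 3/20+9/50→33/100; 11/50+33/100→11/20; 9/20+11/20→1. L = 21/10 ≈ 2.1000.
Efficiency = H/L = 2.0629/2.1000 = 98.2%.

98.2%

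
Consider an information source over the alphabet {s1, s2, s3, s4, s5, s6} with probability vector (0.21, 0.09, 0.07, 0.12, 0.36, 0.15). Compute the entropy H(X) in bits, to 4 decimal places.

H = −Σ pᵢ log₂ pᵢ.
−0.21·log₂(0.21) = 0.4728
−0.09·log₂(0.09) = 0.3127
−0.07·log₂(0.07) = 0.2686
−0.12·log₂(0.12) = 0.3671
−0.36·log₂(0.36) = 0.5306
−0.15·log₂(0.15) = 0.4105
Sum ≈ 2.3623 → 2.3623 bits.

2.3623 bits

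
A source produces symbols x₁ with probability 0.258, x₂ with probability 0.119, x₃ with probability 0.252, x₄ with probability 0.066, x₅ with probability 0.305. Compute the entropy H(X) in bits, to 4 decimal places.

2.1521 bits

H = −Σ pᵢ log₂ pᵢ.
−0.258·log₂(0.258) = 0.5043
−0.119·log₂(0.119) = 0.3654
−0.252·log₂(0.252) = 0.5011
−0.066·log₂(0.066) = 0.2588
−0.305·log₂(0.305) = 0.5225
Sum ≈ 2.1521 → 2.1521 bits.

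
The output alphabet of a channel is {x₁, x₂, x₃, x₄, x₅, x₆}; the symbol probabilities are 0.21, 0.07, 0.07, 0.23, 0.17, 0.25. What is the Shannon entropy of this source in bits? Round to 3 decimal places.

2.432 bits

H = −Σ pᵢ log₂ pᵢ.
−0.21·log₂(0.21) = 0.4728
−0.07·log₂(0.07) = 0.2686
−0.07·log₂(0.07) = 0.2686
−0.23·log₂(0.23) = 0.4877
−0.17·log₂(0.17) = 0.4346
−0.25·log₂(0.25) = 0.5000
Sum ≈ 2.4322 → 2.432 bits.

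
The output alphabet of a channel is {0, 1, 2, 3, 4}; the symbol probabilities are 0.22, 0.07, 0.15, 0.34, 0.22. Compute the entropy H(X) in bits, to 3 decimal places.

2.169 bits

H = −Σ pᵢ log₂ pᵢ.
−0.22·log₂(0.22) = 0.4806
−0.07·log₂(0.07) = 0.2686
−0.15·log₂(0.15) = 0.4105
−0.34·log₂(0.34) = 0.5292
−0.22·log₂(0.22) = 0.4806
Sum ≈ 2.1694 → 2.169 bits.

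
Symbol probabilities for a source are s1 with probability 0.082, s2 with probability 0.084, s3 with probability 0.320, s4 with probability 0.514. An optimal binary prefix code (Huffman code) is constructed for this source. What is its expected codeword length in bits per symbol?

Repeatedly combine the two least-probable nodes; the expected code length is the sum of the merged weights.
merge 41/500 + 21/250 → 83/500
merge 83/500 + 8/25 → 243/500
merge 243/500 + 257/500 → 1
L = 83/500 + 243/500 + 1 = 413/250 = 1.652 bits/symbol.

1.652 bits/symbol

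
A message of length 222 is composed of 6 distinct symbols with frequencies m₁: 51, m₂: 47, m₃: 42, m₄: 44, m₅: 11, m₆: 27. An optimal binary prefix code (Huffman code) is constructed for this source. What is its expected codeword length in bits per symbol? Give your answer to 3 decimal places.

Probabilities are the counts divided by 222.
Repeatedly combine the two least-probable nodes; the expected code length is the sum of the merged weights.
merge 11/222 + 9/74 → 19/111
merge 19/111 + 7/37 → 40/111
merge 22/111 + 47/222 → 91/222
merge 17/74 + 40/111 → 131/222
merge 91/222 + 131/222 → 1
L = 19/111 + 40/111 + 91/222 + 131/222 + 1 = 281/111 ≈ 2.532 bits/symbol.

2.532 bits/symbol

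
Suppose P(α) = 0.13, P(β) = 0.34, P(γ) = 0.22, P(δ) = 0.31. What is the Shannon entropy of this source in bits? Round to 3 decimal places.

H = −Σ pᵢ log₂ pᵢ.
−0.13·log₂(0.13) = 0.3826
−0.34·log₂(0.34) = 0.5292
−0.22·log₂(0.22) = 0.4806
−0.31·log₂(0.31) = 0.5238
Sum ≈ 1.9162 → 1.916 bits.

1.916 bits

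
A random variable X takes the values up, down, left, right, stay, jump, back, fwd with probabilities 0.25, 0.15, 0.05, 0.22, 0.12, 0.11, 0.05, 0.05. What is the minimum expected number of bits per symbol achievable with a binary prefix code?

2.78 bits/symbol

Repeatedly combine the two least-probable nodes; the expected code length is the sum of the merged weights.
merge 1/20 + 1/20 → 1/10
merge 1/20 + 1/10 → 3/20
merge 11/100 + 3/25 → 23/100
merge 3/20 + 3/20 → 3/10
merge 11/50 + 23/100 → 9/20
merge 1/4 + 3/10 → 11/20
merge 9/20 + 11/20 → 1
L = 1/10 + 3/20 + 23/100 + 3/10 + 9/20 + 11/20 + 1 = 139/50 = 2.78 bits/symbol.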